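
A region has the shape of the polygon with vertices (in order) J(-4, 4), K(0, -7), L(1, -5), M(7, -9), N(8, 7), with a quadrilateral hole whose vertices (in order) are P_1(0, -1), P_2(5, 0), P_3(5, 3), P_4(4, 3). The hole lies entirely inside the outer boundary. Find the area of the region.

Outer boundary:
Apply the shoelace formula: 2A = Σ (x_i·y_{i+1} − x_{i+1}·y_i), indices taken mod 5.
Σ = (28) + (7) + (26) + (121) + (60) = 242
Area = |Σ|/2 = 121.
Hole:
Σ = (5) + (15) + (3) + (-4) = 19
Area = |Σ|/2 = 9.5.
Net area = 121 − 9.5 = 111.5.

111.5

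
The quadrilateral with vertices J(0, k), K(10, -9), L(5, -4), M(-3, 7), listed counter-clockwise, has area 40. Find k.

Write out the shoelace sum; only the two edges meeting at J involve k:
2·Area = [((-3)·k − 0·7) + (0·(-9) − 10·k)] + 28
       = -13·k + 28 = 80
⇒ k = -4.

-4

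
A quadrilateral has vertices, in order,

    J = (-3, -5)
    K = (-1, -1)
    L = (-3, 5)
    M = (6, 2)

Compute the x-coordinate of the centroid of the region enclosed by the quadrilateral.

Apply the shoelace formula. First the cross-terms c_i = x_i·y_{i+1} − x_{i+1}·y_i:
  -2, -8, -36, -24  ⇒  2A = -70, A = -35.
Then Σ (x_i + x_{i+1})·c_i = -140, so x̄ = -140 / (6·(-35)) = 2/3.

2/3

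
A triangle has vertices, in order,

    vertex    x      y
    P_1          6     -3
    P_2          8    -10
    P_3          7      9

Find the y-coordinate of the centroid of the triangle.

-4/3

Apply the surveyor's formula. First the cross-terms c_i = x_i·y_{i+1} − x_{i+1}·y_i:
  -36, 142, -75  ⇒  2A = 31, A = 15.5.
Then Σ (y_i + y_{i+1})·c_i = -124, so ȳ = -124 / (6·15.5) = -4/3.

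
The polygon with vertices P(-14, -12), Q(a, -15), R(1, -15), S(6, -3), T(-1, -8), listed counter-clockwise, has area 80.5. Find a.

0

Write out the shoelace sum; only the two edges meeting at Q involve a:
2·Area = [((-14)·(-15) − a·(-12)) + (a·(-15) − 1·(-15))] + -64
       = -3·a + 161 = 161
⇒ a = 0.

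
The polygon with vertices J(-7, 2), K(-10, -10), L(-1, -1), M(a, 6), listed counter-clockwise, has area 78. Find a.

10

The doubled signed area Σ (x_i y_{i+1} − x_{i+1} y_i) is linear in a.
With a=0 it equals 126; the coefficient of a is 3 (from the two edges through M).
So 3·a + 126 = 2·78 = 156 ⇒ a = 10.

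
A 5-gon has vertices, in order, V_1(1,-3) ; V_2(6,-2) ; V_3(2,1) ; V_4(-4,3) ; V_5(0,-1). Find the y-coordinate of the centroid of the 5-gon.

Apply the surveyor's formula. First the cross-terms c_i = x_i·y_{i+1} − x_{i+1}·y_i:
  16, 10, 10, 4, 1  ⇒  2A = 41, A = 20.5.
Then Σ (y_i + y_{i+1})·c_i = -46, so ȳ = -46 / (6·20.5) = -46/123.

-46/123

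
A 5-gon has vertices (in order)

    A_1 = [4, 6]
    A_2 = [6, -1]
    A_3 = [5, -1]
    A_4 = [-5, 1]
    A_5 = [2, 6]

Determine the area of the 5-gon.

Apply the surveyor's formula: 2A = Σ (x_i·y_{i+1} − x_{i+1}·y_i), indices taken mod 5.
A_1→A_2: (4)(-1) − (6)(6) = -40
A_2→A_3: (6)(-1) − (5)(-1) = -1
A_3→A_4: (5)(1) − (-5)(-1) = 0
A_4→A_5: (-5)(6) − (2)(1) = -32
A_5→A_1: (2)(6) − (4)(6) = -12
Σ = -85
Area = |Σ|/2 = 42.5.

42.5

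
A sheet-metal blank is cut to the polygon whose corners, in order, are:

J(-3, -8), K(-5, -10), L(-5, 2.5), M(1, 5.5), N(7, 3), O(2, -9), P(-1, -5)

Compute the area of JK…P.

Cross-terms: -10, -62.5, -30, -35.5, -69, -19, -7  ⇒  Σ = -233
Area = |Σ|/2 = 116.5.

116.5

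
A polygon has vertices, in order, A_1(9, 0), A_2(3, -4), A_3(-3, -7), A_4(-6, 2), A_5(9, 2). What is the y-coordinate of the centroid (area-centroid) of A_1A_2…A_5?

-197/165

Apply Gauss's area formula. First the cross-terms c_i = x_i·y_{i+1} − x_{i+1}·y_i:
  -36, -33, -48, -30, -18  ⇒  2A = -165, A = -82.5.
Then Σ (y_i + y_{i+1})·c_i = 591, so ȳ = 591 / (6·(-82.5)) = -197/165.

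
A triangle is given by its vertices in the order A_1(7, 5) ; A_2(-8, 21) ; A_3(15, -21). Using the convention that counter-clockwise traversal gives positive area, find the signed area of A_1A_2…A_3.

131

Apply Gauss's area formula: 2A = Σ (x_i·y_{i+1} − x_{i+1}·y_i), indices taken mod 3.
Σ = (187) + (-147) + (222) = 262
Signed area = Σ/2 = 131 (positive ⇒ counter-clockwise traversal).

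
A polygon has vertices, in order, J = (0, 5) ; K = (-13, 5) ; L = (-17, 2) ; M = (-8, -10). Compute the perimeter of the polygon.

|JK| = √((-13)² + (0)²) = √169 = 13
|KL| = √((-4)² + (-3)²) = √25 = 5
|LM| = √((9)² + (-12)²) = √225 = 15
|MJ| = √((8)² + (15)²) = √289 = 17
Perimeter = 13 + 5 + 15 + 17 = 50.

50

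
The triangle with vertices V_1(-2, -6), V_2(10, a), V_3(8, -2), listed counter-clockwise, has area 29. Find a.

-7

Write out the shoelace sum; only the two edges meeting at V_2 involve a:
2·Area = [((-2)·a − 10·(-6)) + (10·(-2) − 8·a)] + -52
       = -10·a + -12 = 58
⇒ a = -7.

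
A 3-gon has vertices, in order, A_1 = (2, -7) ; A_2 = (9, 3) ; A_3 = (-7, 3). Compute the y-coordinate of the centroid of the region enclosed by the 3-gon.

-1/3

Apply Gauss's area formula. First the cross-terms c_i = x_i·y_{i+1} − x_{i+1}·y_i:
  69, 48, 43  ⇒  2A = 160, A = 80.
Then Σ (y_i + y_{i+1})·c_i = -160, so ȳ = -160 / (6·80) = -1/3.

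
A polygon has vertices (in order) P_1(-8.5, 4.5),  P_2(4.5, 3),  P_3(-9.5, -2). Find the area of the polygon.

Cross-terms: -45.75, 19.5, -59.75  ⇒  Σ = -86
Area = |Σ|/2 = 43.

43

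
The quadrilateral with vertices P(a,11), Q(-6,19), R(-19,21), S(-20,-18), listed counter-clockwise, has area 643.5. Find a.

12

The doubled signed area Σ (x_i y_{i+1} − x_{i+1} y_i) is linear in a.
With a=0 it equals 843; the coefficient of a is 37 (from the two edges through P).
So 37·a + 843 = 2·643.5 = 1287 ⇒ a = 12.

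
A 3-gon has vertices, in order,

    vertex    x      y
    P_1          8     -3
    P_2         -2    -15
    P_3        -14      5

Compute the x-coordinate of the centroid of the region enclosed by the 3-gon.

-8/3

Apply the shoelace (surveyor's) formula. First the cross-terms c_i = x_i·y_{i+1} − x_{i+1}·y_i:
  -126, -220, 2  ⇒  2A = -344, A = -172.
Then Σ (x_i + x_{i+1})·c_i = 2752, so x̄ = 2752 / (6·(-172)) = -8/3.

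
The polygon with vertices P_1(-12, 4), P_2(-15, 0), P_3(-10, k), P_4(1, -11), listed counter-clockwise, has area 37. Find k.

-2

The doubled signed area Σ (x_i y_{i+1} − x_{i+1} y_i) is linear in k.
With k=0 it equals 42; the coefficient of k is -16 (from the two edges through P_3).
So -16·k + 42 = 2·37 = 74 ⇒ k = -2.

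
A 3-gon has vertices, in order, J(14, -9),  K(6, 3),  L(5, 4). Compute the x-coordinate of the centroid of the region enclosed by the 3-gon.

25/3

Apply Gauss's area formula. First the cross-terms c_i = x_i·y_{i+1} − x_{i+1}·y_i:
  96, 9, -101  ⇒  2A = 4, A = 2.
Then Σ (x_i + x_{i+1})·c_i = 100, so x̄ = 100 / (6·2) = 25/3.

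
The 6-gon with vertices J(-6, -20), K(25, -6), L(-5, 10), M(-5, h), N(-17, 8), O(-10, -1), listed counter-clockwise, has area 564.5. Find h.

Write out the shoelace sum; only the two edges meeting at M involve h:
2·Area = [((-5)·h − (-5)·10) + ((-5)·8 − (-17)·h)] + 1047
       = 12·h + 1057 = 1129
⇒ h = 6.

6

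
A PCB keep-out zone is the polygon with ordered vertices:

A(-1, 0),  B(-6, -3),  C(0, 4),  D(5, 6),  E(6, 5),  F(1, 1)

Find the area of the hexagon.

25

Apply the shoelace (surveyor's) formula: 2A = Σ (x_i·y_{i+1} − x_{i+1}·y_i), indices taken mod 6.
Cross-terms: 3, -24, -20, -11, 1, 1  ⇒  Σ = -50
Area = |Σ|/2 = 25.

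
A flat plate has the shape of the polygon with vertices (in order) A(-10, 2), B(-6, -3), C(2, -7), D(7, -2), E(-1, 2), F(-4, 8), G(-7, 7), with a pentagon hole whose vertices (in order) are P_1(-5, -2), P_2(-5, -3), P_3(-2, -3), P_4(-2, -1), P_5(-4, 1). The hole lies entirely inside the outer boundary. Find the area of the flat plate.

Outer boundary:
Apply the shoelace formula: 2A = Σ (x_i·y_{i+1} − x_{i+1}·y_i), indices taken mod 7.
Σ = (42) + (48) + (45) + (12) + (0) + (28) + (56) = 231
Area = |Σ|/2 = 115.5.
Hole:
Apply the shoelace (surveyor's) formula: 2A = Σ (x_i·y_{i+1} − x_{i+1}·y_i), indices taken mod 5.
Σ = (5) + (9) + (-4) + (-6) + (13) = 17
Area = |Σ|/2 = 8.5.
Net area = 115.5 − 8.5 = 107.

107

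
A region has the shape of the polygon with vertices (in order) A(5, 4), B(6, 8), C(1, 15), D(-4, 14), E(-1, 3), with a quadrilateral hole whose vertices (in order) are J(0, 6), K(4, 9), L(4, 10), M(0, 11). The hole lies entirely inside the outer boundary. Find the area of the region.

Outer boundary:
Apply the shoelace formula: 2A = Σ (x_i·y_{i+1} − x_{i+1}·y_i), indices taken mod 5.
Cross-terms: 16, 82, 74, 2, -19  ⇒  Σ = 155
Area = |Σ|/2 = 77.5.
Hole:
Apply the shoelace formula: 2A = Σ (x_i·y_{i+1} − x_{i+1}·y_i), indices taken mod 4.
Cross-terms: -24, 4, 44, 0  ⇒  Σ = 24
Area = |Σ|/2 = 12.
Net area = 77.5 − 12 = 65.5.

65.5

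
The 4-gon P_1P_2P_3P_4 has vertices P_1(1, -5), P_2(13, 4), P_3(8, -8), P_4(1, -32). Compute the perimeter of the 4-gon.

80

|P_1P_2| = √((12)² + (9)²) = √225 = 15
|P_2P_3| = √((-5)² + (-12)²) = √169 = 13
|P_3P_4| = √((-7)² + (-24)²) = √625 = 25
|P_4P_1| = √((0)² + (27)²) = √729 = 27
Perimeter = 15 + 13 + 25 + 27 = 80.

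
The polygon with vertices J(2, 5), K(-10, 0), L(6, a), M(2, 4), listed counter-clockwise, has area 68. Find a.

-5

The doubled signed area Σ (x_i y_{i+1} − x_{i+1} y_i) is linear in a.
With a=0 it equals 76; the coefficient of a is -12 (from the two edges through L).
So -12·a + 76 = 2·68 = 136 ⇒ a = -5.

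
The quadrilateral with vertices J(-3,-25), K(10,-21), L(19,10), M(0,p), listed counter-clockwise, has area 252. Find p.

The doubled signed area Σ (x_i y_{i+1} − x_{i+1} y_i) is linear in p.
With p=0 it equals 812; the coefficient of p is 22 (from the two edges through M).
So 22·p + 812 = 2·252 = 504 ⇒ p = -14.

-14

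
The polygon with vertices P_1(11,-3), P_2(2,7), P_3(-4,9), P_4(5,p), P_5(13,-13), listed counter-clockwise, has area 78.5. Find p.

-2

Write out the shoelace sum; only the two edges meeting at P_4 involve p:
2·Area = [((-4)·p − 5·9) + (5·(-13) − 13·p)] + 233
       = -17·p + 123 = 157
⇒ p = -2.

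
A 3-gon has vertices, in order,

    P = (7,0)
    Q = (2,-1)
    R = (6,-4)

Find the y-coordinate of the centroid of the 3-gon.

Apply the surveyor's formula. First the cross-terms c_i = x_i·y_{i+1} − x_{i+1}·y_i:
  -7, -2, 28  ⇒  2A = 19, A = 9.5.
Then Σ (y_i + y_{i+1})·c_i = -95, so ȳ = -95 / (6·9.5) = -5/3.

-5/3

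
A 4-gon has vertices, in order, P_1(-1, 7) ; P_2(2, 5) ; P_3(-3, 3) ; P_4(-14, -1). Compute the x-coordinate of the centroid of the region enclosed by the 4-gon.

-170/39

Apply the shoelace formula. First the cross-terms c_i = x_i·y_{i+1} − x_{i+1}·y_i:
  -19, 21, 45, -99  ⇒  2A = -52, A = -26.
Then Σ (x_i + x_{i+1})·c_i = 680, so x̄ = 680 / (6·(-26)) = -170/39.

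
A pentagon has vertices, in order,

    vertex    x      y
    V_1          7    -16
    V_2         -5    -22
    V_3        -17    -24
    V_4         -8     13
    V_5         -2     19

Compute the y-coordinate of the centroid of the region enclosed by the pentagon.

-866/141

Apply Gauss's area formula. First the cross-terms c_i = x_i·y_{i+1} − x_{i+1}·y_i:
  -234, -254, -413, -126, -101  ⇒  2A = -1128, A = -564.
Then Σ (y_i + y_{i+1})·c_i = 20784, so ȳ = 20784 / (6·(-564)) = -866/141.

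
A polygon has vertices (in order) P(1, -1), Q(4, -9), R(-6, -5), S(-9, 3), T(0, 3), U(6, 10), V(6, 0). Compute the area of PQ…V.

Apply Gauss's area formula: 2A = Σ (x_i·y_{i+1} − x_{i+1}·y_i), indices taken mod 7.
Σ = (-5) + (-74) + (-63) + (-27) + (-18) + (-60) + (-6) = -253
Area = |Σ|/2 = 126.5.

126.5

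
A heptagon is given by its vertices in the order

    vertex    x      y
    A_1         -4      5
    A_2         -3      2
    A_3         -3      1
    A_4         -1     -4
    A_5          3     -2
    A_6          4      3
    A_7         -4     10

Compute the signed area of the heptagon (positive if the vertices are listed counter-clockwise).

63

A_1→A_2: (-4)(2) − (-3)(5) = 7
A_2→A_3: (-3)(1) − (-3)(2) = 3
A_3→A_4: (-3)(-4) − (-1)(1) = 13
A_4→A_5: (-1)(-2) − (3)(-4) = 14
A_5→A_6: (3)(3) − (4)(-2) = 17
A_6→A_7: (4)(10) − (-4)(3) = 52
A_7→A_1: (-4)(5) − (-4)(10) = 20
Σ = 126
Signed area = Σ/2 = 63 (positive ⇒ counter-clockwise traversal).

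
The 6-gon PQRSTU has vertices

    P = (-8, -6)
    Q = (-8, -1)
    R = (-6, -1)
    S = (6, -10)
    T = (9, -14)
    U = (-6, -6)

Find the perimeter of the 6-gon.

|PQ| = √((0)² + (5)²) = √25 = 5
|QR| = √((2)² + (0)²) = √4 = 2
|RS| = √((12)² + (-9)²) = √225 = 15
|ST| = √((3)² + (-4)²) = √25 = 5
|TU| = √((-15)² + (8)²) = √289 = 17
|UP| = √((-2)² + (0)²) = √4 = 2
Perimeter = 5 + 2 + 15 + 5 + 17 + 2 = 46.

46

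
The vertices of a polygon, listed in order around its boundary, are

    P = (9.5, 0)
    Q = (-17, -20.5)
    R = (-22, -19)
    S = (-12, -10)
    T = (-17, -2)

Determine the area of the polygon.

228.875

Cross-terms: -194.75, -128, -8, -146, 19  ⇒  Σ = -457.75
Area = |Σ|/2 = 228.875.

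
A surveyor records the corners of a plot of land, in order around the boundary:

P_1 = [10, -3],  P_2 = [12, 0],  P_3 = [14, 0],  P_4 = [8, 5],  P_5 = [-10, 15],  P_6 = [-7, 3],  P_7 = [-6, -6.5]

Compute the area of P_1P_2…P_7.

Apply Gauss's area formula: 2A = Σ (x_i·y_{i+1} − x_{i+1}·y_i), indices taken mod 7.
Cross-terms: 36, 0, 70, 170, 75, 63.5, 83  ⇒  Σ = 497.5
Area = |Σ|/2 = 248.75.

248.75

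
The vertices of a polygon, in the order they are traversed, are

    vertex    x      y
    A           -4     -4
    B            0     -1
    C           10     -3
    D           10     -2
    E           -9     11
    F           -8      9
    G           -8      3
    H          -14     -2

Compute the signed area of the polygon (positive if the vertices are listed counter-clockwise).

138.5

Apply the shoelace (surveyor's) formula: 2A = Σ (x_i·y_{i+1} − x_{i+1}·y_i), indices taken mod 8.
Σ = (4) + (10) + (10) + (92) + (7) + (48) + (58) + (48) = 277
Signed area = Σ/2 = 138.5 (positive ⇒ counter-clockwise traversal).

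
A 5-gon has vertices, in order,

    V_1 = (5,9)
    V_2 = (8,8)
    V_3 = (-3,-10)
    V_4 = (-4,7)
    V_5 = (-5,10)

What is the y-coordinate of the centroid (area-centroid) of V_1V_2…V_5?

713/249

Apply the surveyor's formula. First the cross-terms c_i = x_i·y_{i+1} − x_{i+1}·y_i:
  -32, -56, -61, -5, -95  ⇒  2A = -249, A = -124.5.
Then Σ (y_i + y_{i+1})·c_i = -2139, so ȳ = -2139 / (6·(-124.5)) = 713/249.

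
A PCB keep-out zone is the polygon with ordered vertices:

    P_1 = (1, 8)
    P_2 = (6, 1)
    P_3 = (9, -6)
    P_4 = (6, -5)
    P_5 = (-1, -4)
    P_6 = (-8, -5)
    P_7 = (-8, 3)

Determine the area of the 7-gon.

Apply the shoelace (surveyor's) formula: 2A = Σ (x_i·y_{i+1} − x_{i+1}·y_i), indices taken mod 7.
P_1→P_2: (1)(1) − (6)(8) = -47
P_2→P_3: (6)(-6) − (9)(1) = -45
P_3→P_4: (9)(-5) − (6)(-6) = -9
P_4→P_5: (6)(-4) − (-1)(-5) = -29
P_5→P_6: (-1)(-5) − (-8)(-4) = -27
P_6→P_7: (-8)(3) − (-8)(-5) = -64
P_7→P_1: (-8)(8) − (1)(3) = -67
Σ = -288
Area = |Σ|/2 = 144.

144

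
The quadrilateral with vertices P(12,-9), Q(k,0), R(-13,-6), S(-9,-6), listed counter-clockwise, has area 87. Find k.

The doubled signed area Σ (x_i y_{i+1} − x_{i+1} y_i) is linear in k.
With k=0 it equals 177; the coefficient of k is 3 (from the two edges through Q).
So 3·k + 177 = 2·87 = 174 ⇒ k = -1.

-1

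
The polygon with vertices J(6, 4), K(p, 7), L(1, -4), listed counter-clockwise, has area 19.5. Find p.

Write out the shoelace sum; only the two edges meeting at K involve p:
2·Area = [(6·7 − p·4) + (p·(-4) − 1·7)] + 28
       = -8·p + 63 = 39
⇒ p = 3.

3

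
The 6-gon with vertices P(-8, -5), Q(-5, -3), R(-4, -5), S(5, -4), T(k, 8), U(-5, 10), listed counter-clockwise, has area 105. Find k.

-2

The doubled signed area Σ (x_i y_{i+1} − x_{i+1} y_i) is linear in k.
With k=0 it equals 238; the coefficient of k is 14 (from the two edges through T).
So 14·k + 238 = 2·105 = 210 ⇒ k = -2.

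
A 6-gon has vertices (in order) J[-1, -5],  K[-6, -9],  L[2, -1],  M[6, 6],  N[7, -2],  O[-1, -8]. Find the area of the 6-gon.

J→K: (-1)(-9) − (-6)(-5) = -21
K→L: (-6)(-1) − (2)(-9) = 24
L→M: (2)(6) − (6)(-1) = 18
M→N: (6)(-2) − (7)(6) = -54
N→O: (7)(-8) − (-1)(-2) = -58
O→J: (-1)(-5) − (-1)(-8) = -3
Σ = -94
Area = |Σ|/2 = 47.

47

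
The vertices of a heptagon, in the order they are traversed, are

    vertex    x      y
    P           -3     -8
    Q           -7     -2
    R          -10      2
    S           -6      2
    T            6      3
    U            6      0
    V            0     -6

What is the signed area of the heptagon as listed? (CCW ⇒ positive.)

-97

Apply Gauss's area formula: 2A = Σ (x_i·y_{i+1} − x_{i+1}·y_i), indices taken mod 7.
Σ = (-50) + (-34) + (-8) + (-30) + (-18) + (-36) + (-18) = -194
Signed area = Σ/2 = -97 (negative ⇒ clockwise traversal).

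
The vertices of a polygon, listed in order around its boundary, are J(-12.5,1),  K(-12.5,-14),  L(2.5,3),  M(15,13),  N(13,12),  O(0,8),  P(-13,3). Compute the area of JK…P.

Apply the shoelace formula: 2A = Σ (x_i·y_{i+1} − x_{i+1}·y_i), indices taken mod 7.
Cross-terms: 187.5, -2.5, -12.5, 11, 104, 104, 24.5  ⇒  Σ = 416
Area = |Σ|/2 = 208.

208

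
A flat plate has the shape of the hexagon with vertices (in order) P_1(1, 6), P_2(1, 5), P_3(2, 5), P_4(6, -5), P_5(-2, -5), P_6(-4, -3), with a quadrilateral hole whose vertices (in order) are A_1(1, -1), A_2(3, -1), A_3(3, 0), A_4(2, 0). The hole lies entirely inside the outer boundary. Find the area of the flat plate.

Outer boundary:
Σ = (-1) + (-5) + (-40) + (-40) + (-14) + (-21) = -121
Area = |Σ|/2 = 60.5.
Hole:
Cross-terms: 2, 3, 0, -2  ⇒  Σ = 3
Area = |Σ|/2 = 1.5.
Net area = 60.5 − 1.5 = 59.

59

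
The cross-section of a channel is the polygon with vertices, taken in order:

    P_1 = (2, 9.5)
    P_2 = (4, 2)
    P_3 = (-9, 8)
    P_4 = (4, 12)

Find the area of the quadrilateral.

55

Σ = (-34) + (50) + (-140) + (14) = -110
Area = |Σ|/2 = 55.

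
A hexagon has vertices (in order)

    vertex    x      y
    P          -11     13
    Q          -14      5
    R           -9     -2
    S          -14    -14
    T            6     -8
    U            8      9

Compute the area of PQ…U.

407.5

Σ = (127) + (73) + (98) + (196) + (118) + (203) = 815
Area = |Σ|/2 = 407.5.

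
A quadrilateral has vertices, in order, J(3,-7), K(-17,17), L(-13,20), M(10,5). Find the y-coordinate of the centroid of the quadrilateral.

1282/179

Apply the surveyor's formula. First the cross-terms c_i = x_i·y_{i+1} − x_{i+1}·y_i:
  -68, -119, -265, -85  ⇒  2A = -537, A = -268.5.
Then Σ (y_i + y_{i+1})·c_i = -11538, so ȳ = -11538 / (6·(-268.5)) = 1282/179.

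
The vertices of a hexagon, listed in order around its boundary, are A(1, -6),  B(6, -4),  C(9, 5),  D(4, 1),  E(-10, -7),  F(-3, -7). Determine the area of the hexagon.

Apply Gauss's area formula: 2A = Σ (x_i·y_{i+1} − x_{i+1}·y_i), indices taken mod 6.
Σ = (32) + (66) + (-11) + (-18) + (49) + (25) = 143
Area = |Σ|/2 = 71.5.

71.5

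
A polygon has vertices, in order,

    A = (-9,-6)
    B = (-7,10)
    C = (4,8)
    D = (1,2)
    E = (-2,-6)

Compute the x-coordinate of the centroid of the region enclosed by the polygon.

-179/51

Apply the shoelace (surveyor's) formula. First the cross-terms c_i = x_i·y_{i+1} − x_{i+1}·y_i:
  -132, -96, 0, -2, -42  ⇒  2A = -272, A = -136.
Then Σ (x_i + x_{i+1})·c_i = 2864, so x̄ = 2864 / (6·(-136)) = -179/51.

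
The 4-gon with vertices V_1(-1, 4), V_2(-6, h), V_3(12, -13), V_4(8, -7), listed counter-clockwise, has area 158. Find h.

-13

The doubled signed area Σ (x_i y_{i+1} − x_{i+1} y_i) is linear in h.
With h=0 it equals 147; the coefficient of h is -13 (from the two edges through V_2).
So -13·h + 147 = 2·158 = 316 ⇒ h = -13.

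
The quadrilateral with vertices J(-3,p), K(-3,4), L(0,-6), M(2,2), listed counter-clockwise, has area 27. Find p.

6

The doubled signed area Σ (x_i y_{i+1} − x_{i+1} y_i) is linear in p.
With p=0 it equals 24; the coefficient of p is 5 (from the two edges through J).
So 5·p + 24 = 2·27 = 54 ⇒ p = 6.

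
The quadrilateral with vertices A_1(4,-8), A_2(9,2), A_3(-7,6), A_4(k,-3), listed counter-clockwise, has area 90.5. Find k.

Write out the shoelace sum; only the two edges meeting at A_4 involve k:
2·Area = [((-7)·(-3) − k·6) + (k·(-8) − 4·(-3))] + 148
       = -14·k + 181 = 181
⇒ k = 0.

0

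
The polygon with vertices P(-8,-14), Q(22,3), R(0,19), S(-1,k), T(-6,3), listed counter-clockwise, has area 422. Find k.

3

Write out the shoelace sum; only the two edges meeting at S involve k:
2·Area = [(0·k − (-1)·19) + ((-1)·3 − (-6)·k)] + 810
       = 6·k + 826 = 844
⇒ k = 3.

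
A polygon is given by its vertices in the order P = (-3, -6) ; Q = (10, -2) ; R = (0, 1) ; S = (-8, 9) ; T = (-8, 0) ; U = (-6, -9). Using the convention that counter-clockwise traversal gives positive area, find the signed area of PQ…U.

118.5

Apply the surveyor's formula: 2A = Σ (x_i·y_{i+1} − x_{i+1}·y_i), indices taken mod 6.
P→Q: (-3)(-2) − (10)(-6) = 66
Q→R: (10)(1) − (0)(-2) = 10
R→S: (0)(9) − (-8)(1) = 8
S→T: (-8)(0) − (-8)(9) = 72
T→U: (-8)(-9) − (-6)(0) = 72
U→P: (-6)(-6) − (-3)(-9) = 9
Σ = 237
Signed area = Σ/2 = 118.5 (positive ⇒ counter-clockwise traversal).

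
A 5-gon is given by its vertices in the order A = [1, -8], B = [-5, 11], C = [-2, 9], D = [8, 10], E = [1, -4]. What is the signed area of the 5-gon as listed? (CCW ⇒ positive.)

-95

Apply Gauss's area formula: 2A = Σ (x_i·y_{i+1} − x_{i+1}·y_i), indices taken mod 5.
A→B: (1)(11) − (-5)(-8) = -29
B→C: (-5)(9) − (-2)(11) = -23
C→D: (-2)(10) − (8)(9) = -92
D→E: (8)(-4) − (1)(10) = -42
E→A: (1)(-8) − (1)(-4) = -4
Σ = -190
Signed area = Σ/2 = -95 (negative ⇒ clockwise traversal).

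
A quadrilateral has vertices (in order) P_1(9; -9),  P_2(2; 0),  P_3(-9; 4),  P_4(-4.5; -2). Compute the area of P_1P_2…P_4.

60.25

Cross-terms: 18, 8, 36, 58.5  ⇒  Σ = 120.5
Area = |Σ|/2 = 60.25.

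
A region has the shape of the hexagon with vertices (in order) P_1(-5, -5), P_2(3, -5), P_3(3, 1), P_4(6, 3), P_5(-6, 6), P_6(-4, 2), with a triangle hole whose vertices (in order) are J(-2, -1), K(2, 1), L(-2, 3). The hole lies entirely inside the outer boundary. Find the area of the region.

Outer boundary:
Apply the surveyor's formula: 2A = Σ (x_i·y_{i+1} − x_{i+1}·y_i), indices taken mod 6.
Σ = (40) + (18) + (3) + (54) + (12) + (30) = 157
Area = |Σ|/2 = 78.5.
Hole:
Σ = (0) + (8) + (8) = 16
Area = |Σ|/2 = 8.
Net area = 78.5 − 8 = 70.5.

70.5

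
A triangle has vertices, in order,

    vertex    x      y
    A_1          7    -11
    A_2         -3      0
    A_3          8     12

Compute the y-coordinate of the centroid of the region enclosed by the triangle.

1/3

Apply Gauss's area formula. First the cross-terms c_i = x_i·y_{i+1} − x_{i+1}·y_i:
  -33, -36, -172  ⇒  2A = -241, A = -120.5.
Then Σ (y_i + y_{i+1})·c_i = -241, so ȳ = -241 / (6·(-120.5)) = 1/3.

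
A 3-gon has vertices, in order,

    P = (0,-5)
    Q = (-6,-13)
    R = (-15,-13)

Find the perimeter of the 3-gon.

|PQ| = √((-6)² + (-8)²) = √100 = 10
|QR| = √((-9)² + (0)²) = √81 = 9
|RP| = √((15)² + (8)²) = √289 = 17
Perimeter = 10 + 9 + 17 = 36.

36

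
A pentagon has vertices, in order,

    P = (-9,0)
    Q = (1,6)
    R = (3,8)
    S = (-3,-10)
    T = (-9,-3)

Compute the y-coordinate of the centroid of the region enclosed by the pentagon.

Apply Gauss's area formula. First the cross-terms c_i = x_i·y_{i+1} − x_{i+1}·y_i:
  -54, -10, -6, -81, -27  ⇒  2A = -178, A = -89.
Then Σ (y_i + y_{i+1})·c_i = 682, so ȳ = 682 / (6·(-89)) = -341/267.

-341/267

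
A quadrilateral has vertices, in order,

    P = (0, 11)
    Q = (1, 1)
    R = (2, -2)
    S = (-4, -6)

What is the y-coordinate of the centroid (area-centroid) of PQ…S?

Apply the shoelace (surveyor's) formula. First the cross-terms c_i = x_i·y_{i+1} − x_{i+1}·y_i:
  -11, -4, -20, -44  ⇒  2A = -79, A = -39.5.
Then Σ (y_i + y_{i+1})·c_i = -188, so ȳ = -188 / (6·(-39.5)) = 188/237.

188/237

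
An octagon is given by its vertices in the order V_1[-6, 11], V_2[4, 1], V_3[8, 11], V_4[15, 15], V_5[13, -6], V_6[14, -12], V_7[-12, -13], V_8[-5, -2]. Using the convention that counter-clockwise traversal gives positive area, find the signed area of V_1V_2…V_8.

-425

Apply the shoelace (surveyor's) formula: 2A = Σ (x_i·y_{i+1} − x_{i+1}·y_i), indices taken mod 8.
V_1→V_2: (-6)(1) − (4)(11) = -50
V_2→V_3: (4)(11) − (8)(1) = 36
V_3→V_4: (8)(15) − (15)(11) = -45
V_4→V_5: (15)(-6) − (13)(15) = -285
V_5→V_6: (13)(-12) − (14)(-6) = -72
V_6→V_7: (14)(-13) − (-12)(-12) = -326
V_7→V_8: (-12)(-2) − (-5)(-13) = -41
V_8→V_1: (-5)(11) − (-6)(-2) = -67
Σ = -850
Signed area = Σ/2 = -425 (negative ⇒ clockwise traversal).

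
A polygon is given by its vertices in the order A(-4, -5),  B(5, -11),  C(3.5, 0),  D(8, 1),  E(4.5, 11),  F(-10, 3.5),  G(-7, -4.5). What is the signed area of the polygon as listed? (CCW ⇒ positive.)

203.375

Apply Gauss's area formula: 2A = Σ (x_i·y_{i+1} − x_{i+1}·y_i), indices taken mod 7.
A→B: (-4)(-11) − (5)(-5) = 69
B→C: (5)(0) − (3.5)(-11) = 38.5
C→D: (3.5)(1) − (8)(0) = 3.5
D→E: (8)(11) − (4.5)(1) = 83.5
E→F: (4.5)(3.5) − (-10)(11) = 125.75
F→G: (-10)(-4.5) − (-7)(3.5) = 69.5
G→A: (-7)(-5) − (-4)(-4.5) = 17
Σ = 406.75
Signed area = Σ/2 = 203.375 (positive ⇒ counter-clockwise traversal).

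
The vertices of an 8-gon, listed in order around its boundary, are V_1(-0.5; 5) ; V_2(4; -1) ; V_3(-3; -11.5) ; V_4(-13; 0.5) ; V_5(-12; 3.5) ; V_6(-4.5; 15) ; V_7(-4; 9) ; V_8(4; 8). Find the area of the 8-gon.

V_1→V_2: (-0.5)(-1) − (4)(5) = -19.5
V_2→V_3: (4)(-11.5) − (-3)(-1) = -49
V_3→V_4: (-3)(0.5) − (-13)(-11.5) = -151
V_4→V_5: (-13)(3.5) − (-12)(0.5) = -39.5
V_5→V_6: (-12)(15) − (-4.5)(3.5) = -164.25
V_6→V_7: (-4.5)(9) − (-4)(15) = 19.5
V_7→V_8: (-4)(8) − (4)(9) = -68
V_8→V_1: (4)(5) − (-0.5)(8) = 24
Σ = -447.75
Area = |Σ|/2 = 223.875.

223.875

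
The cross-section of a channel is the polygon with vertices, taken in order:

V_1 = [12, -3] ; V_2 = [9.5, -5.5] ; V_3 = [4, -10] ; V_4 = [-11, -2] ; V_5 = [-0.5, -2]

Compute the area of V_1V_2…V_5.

Apply Gauss's area formula: 2A = Σ (x_i·y_{i+1} − x_{i+1}·y_i), indices taken mod 5.
V_1→V_2: (12)(-5.5) − (9.5)(-3) = -37.5
V_2→V_3: (9.5)(-10) − (4)(-5.5) = -73
V_3→V_4: (4)(-2) − (-11)(-10) = -118
V_4→V_5: (-11)(-2) − (-0.5)(-2) = 21
V_5→V_1: (-0.5)(-3) − (12)(-2) = 25.5
Σ = -182
Area = |Σ|/2 = 91.

91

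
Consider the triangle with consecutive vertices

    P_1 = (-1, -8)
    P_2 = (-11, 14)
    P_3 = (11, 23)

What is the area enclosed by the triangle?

Apply the surveyor's formula: 2A = Σ (x_i·y_{i+1} − x_{i+1}·y_i), indices taken mod 3.
Cross-terms: -102, -407, -65  ⇒  Σ = -574
Area = |Σ|/2 = 287.

287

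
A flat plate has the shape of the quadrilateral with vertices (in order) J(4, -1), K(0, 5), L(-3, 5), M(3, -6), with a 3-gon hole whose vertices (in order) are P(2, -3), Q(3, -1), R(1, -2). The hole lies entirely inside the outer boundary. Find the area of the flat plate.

Outer boundary:
Σ = (20) + (15) + (3) + (21) = 59
Area = |Σ|/2 = 29.5.
Hole:
P→Q: (2)(-1) − (3)(-3) = 7
Q→R: (3)(-2) − (1)(-1) = -5
R→P: (1)(-3) − (2)(-2) = 1
Σ = 3
Area = |Σ|/2 = 1.5.
Net area = 29.5 − 1.5 = 28.

28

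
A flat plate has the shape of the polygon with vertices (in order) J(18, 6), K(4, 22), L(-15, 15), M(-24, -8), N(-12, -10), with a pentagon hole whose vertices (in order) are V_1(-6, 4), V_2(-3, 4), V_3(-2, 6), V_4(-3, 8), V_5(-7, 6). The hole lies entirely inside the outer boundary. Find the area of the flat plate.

734

Outer boundary:
J→K: (18)(22) − (4)(6) = 372
K→L: (4)(15) − (-15)(22) = 390
L→M: (-15)(-8) − (-24)(15) = 480
M→N: (-24)(-10) − (-12)(-8) = 144
N→J: (-12)(6) − (18)(-10) = 108
Σ = 1494
Area = |Σ|/2 = 747.
Hole:
Apply the surveyor's formula: 2A = Σ (x_i·y_{i+1} − x_{i+1}·y_i), indices taken mod 5.
Cross-terms: -12, -10, 2, 38, 8  ⇒  Σ = 26
Area = |Σ|/2 = 13.
Net area = 747 − 13 = 734.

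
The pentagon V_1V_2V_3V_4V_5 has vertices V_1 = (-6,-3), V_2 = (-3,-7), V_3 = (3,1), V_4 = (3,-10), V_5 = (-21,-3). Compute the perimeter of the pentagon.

|V_1V_2| = √((3)² + (-4)²) = √25 = 5
|V_2V_3| = √((6)² + (8)²) = √100 = 10
|V_3V_4| = √((0)² + (-11)²) = √121 = 11
|V_4V_5| = √((-24)² + (7)²) = √625 = 25
|V_5V_1| = √((15)² + (0)²) = √225 = 15
Perimeter = 5 + 10 + 11 + 25 + 15 = 66.

66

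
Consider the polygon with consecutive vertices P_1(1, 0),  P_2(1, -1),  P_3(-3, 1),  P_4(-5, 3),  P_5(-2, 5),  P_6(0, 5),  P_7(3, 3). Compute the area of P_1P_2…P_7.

27

Apply the shoelace formula: 2A = Σ (x_i·y_{i+1} − x_{i+1}·y_i), indices taken mod 7.
Σ = (-1) + (-2) + (-4) + (-19) + (-10) + (-15) + (-3) = -54
Area = |Σ|/2 = 27.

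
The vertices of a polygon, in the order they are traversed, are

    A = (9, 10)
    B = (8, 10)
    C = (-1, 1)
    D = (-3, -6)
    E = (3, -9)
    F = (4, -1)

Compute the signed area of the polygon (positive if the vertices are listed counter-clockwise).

Apply the surveyor's formula: 2A = Σ (x_i·y_{i+1} − x_{i+1}·y_i), indices taken mod 6.
Cross-terms: 10, 18, 9, 45, 33, 49  ⇒  Σ = 164
Signed area = Σ/2 = 82 (positive ⇒ counter-clockwise traversal).

82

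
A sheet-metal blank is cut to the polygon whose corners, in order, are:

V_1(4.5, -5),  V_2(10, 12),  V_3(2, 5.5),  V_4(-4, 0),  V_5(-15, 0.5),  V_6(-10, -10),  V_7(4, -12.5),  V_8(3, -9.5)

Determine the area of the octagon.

251.125

Apply the shoelace (surveyor's) formula: 2A = Σ (x_i·y_{i+1} − x_{i+1}·y_i), indices taken mod 8.
V_1→V_2: (4.5)(12) − (10)(-5) = 104
V_2→V_3: (10)(5.5) − (2)(12) = 31
V_3→V_4: (2)(0) − (-4)(5.5) = 22
V_4→V_5: (-4)(0.5) − (-15)(0) = -2
V_5→V_6: (-15)(-10) − (-10)(0.5) = 155
V_6→V_7: (-10)(-12.5) − (4)(-10) = 165
V_7→V_8: (4)(-9.5) − (3)(-12.5) = -0.5
V_8→V_1: (3)(-5) − (4.5)(-9.5) = 27.75
Σ = 502.25
Area = |Σ|/2 = 251.125.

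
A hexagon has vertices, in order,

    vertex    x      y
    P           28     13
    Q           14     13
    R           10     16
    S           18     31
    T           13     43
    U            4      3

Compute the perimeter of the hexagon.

116

|PQ| = √((-14)² + (0)²) = √196 = 14
|QR| = √((-4)² + (3)²) = √25 = 5
|RS| = √((8)² + (15)²) = √289 = 17
|ST| = √((-5)² + (12)²) = √169 = 13
|TU| = √((-9)² + (-40)²) = √1681 = 41
|UP| = √((24)² + (10)²) = √676 = 26
Perimeter = 14 + 5 + 17 + 13 + 41 + 26 = 116.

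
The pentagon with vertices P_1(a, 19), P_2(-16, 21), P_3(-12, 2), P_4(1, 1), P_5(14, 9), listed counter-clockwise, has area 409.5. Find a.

The doubled signed area Σ (x_i y_{i+1} − x_{i+1} y_i) is linear in a.
With a=0 it equals 771; the coefficient of a is 12 (from the two edges through P_1).
So 12·a + 771 = 2·409.5 = 819 ⇒ a = 4.

4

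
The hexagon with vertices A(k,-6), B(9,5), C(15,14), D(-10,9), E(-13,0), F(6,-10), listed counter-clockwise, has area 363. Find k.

Write out the shoelace sum; only the two edges meeting at A involve k:
2·Area = [(6·(-6) − k·(-10)) + (k·5 − 9·(-6))] + 573
       = 15·k + 591 = 726
⇒ k = 9.

9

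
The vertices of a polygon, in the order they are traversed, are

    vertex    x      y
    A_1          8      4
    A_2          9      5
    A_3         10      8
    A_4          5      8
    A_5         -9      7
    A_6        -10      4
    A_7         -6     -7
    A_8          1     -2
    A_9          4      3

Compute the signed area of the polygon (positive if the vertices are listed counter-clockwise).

Apply the surveyor's formula: 2A = Σ (x_i·y_{i+1} − x_{i+1}·y_i), indices taken mod 9.
Cross-terms: 4, 22, 40, 107, 34, 94, 19, 11, -8  ⇒  Σ = 323
Signed area = Σ/2 = 161.5 (positive ⇒ counter-clockwise traversal).

161.5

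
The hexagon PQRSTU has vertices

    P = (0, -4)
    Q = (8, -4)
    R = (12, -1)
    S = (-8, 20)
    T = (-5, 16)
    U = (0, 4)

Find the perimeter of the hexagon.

|PQ| = √((8)² + (0)²) = √64 = 8
|QR| = √((4)² + (3)²) = √25 = 5
|RS| = √((-20)² + (21)²) = √841 = 29
|ST| = √((3)² + (-4)²) = √25 = 5
|TU| = √((5)² + (-12)²) = √169 = 13
|UP| = √((0)² + (-8)²) = √64 = 8
Perimeter = 8 + 5 + 29 + 5 + 13 + 8 = 68.

68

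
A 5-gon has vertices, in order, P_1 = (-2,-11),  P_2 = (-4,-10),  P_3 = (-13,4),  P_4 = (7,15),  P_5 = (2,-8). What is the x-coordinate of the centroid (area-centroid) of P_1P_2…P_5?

Apply the surveyor's formula. First the cross-terms c_i = x_i·y_{i+1} − x_{i+1}·y_i:
  -24, -146, -223, -86, -38  ⇒  2A = -517, A = -258.5.
Then Σ (x_i + x_{i+1})·c_i = 3190, so x̄ = 3190 / (6·(-258.5)) = -290/141.

-290/141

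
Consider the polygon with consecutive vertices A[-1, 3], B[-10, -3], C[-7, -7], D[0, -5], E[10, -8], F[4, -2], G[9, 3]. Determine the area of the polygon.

Apply the surveyor's formula: 2A = Σ (x_i·y_{i+1} − x_{i+1}·y_i), indices taken mod 7.
Σ = (33) + (49) + (35) + (50) + (12) + (30) + (30) = 239
Area = |Σ|/2 = 119.5.

119.5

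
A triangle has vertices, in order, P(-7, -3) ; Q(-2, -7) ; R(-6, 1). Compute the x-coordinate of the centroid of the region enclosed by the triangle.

-5

Apply Gauss's area formula. First the cross-terms c_i = x_i·y_{i+1} − x_{i+1}·y_i:
  43, -44, 25  ⇒  2A = 24, A = 12.
Then Σ (x_i + x_{i+1})·c_i = -360, so x̄ = -360 / (6·12) = -5.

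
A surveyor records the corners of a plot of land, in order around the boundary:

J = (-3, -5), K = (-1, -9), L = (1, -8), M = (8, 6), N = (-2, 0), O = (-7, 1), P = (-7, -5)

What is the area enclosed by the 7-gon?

Apply Gauss's area formula: 2A = Σ (x_i·y_{i+1} − x_{i+1}·y_i), indices taken mod 7.
Σ = (22) + (17) + (70) + (12) + (-2) + (42) + (20) = 181
Area = |Σ|/2 = 90.5.

90.5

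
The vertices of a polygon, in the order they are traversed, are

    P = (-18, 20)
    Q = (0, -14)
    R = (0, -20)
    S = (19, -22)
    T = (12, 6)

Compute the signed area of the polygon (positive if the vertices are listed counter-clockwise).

679

Apply the surveyor's formula: 2A = Σ (x_i·y_{i+1} − x_{i+1}·y_i), indices taken mod 5.
Σ = (252) + (0) + (380) + (378) + (348) = 1358
Signed area = Σ/2 = 679 (positive ⇒ counter-clockwise traversal).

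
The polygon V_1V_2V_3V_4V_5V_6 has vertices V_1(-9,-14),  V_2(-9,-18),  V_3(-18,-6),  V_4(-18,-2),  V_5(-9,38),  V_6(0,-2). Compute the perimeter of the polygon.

120

|V_1V_2| = √((0)² + (-4)²) = √16 = 4
|V_2V_3| = √((-9)² + (12)²) = √225 = 15
|V_3V_4| = √((0)² + (4)²) = √16 = 4
|V_4V_5| = √((9)² + (40)²) = √1681 = 41
|V_5V_6| = √((9)² + (-40)²) = √1681 = 41
|V_6V_1| = √((-9)² + (-12)²) = √225 = 15
Perimeter = 4 + 15 + 4 + 41 + 41 + 15 = 120.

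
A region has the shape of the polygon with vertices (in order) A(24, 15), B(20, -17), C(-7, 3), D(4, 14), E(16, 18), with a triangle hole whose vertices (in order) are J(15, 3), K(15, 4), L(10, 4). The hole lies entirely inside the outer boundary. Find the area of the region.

608

Outer boundary:
Σ = (-708) + (-59) + (-110) + (-152) + (-192) = -1221
Area = |Σ|/2 = 610.5.
Hole:
Cross-terms: 15, 20, -30  ⇒  Σ = 5
Area = |Σ|/2 = 2.5.
Net area = 610.5 − 2.5 = 608.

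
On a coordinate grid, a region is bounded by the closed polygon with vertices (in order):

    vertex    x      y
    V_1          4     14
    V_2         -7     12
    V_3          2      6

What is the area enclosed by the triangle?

42

Apply the shoelace formula: 2A = Σ (x_i·y_{i+1} − x_{i+1}·y_i), indices taken mod 3.
Σ = (146) + (-66) + (4) = 84
Area = |Σ|/2 = 42.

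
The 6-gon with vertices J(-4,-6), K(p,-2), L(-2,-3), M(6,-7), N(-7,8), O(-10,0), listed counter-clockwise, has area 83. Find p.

Write out the shoelace sum; only the two edges meeting at K involve p:
2·Area = [((-4)·(-2) − p·(-6)) + (p·(-3) − (-2)·(-2))] + 171
       = 3·p + 175 = 166
⇒ p = -3.

-3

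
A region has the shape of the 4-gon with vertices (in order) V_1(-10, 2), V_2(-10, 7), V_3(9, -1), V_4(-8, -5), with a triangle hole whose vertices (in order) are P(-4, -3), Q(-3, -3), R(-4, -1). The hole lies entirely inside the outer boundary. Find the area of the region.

110

Outer boundary:
V_1→V_2: (-10)(7) − (-10)(2) = -50
V_2→V_3: (-10)(-1) − (9)(7) = -53
V_3→V_4: (9)(-5) − (-8)(-1) = -53
V_4→V_1: (-8)(2) − (-10)(-5) = -66
Σ = -222
Area = |Σ|/2 = 111.
Hole:
Apply the shoelace formula: 2A = Σ (x_i·y_{i+1} − x_{i+1}·y_i), indices taken mod 3.
P→Q: (-4)(-3) − (-3)(-3) = 3
Q→R: (-3)(-1) − (-4)(-3) = -9
R→P: (-4)(-3) − (-4)(-1) = 8
Σ = 2
Area = |Σ|/2 = 1.
Net area = 111 − 1 = 110.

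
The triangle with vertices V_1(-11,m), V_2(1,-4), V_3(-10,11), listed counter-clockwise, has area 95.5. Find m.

-5

Write out the shoelace sum; only the two edges meeting at V_1 involve m:
2·Area = [((-10)·m − (-11)·11) + ((-11)·(-4) − 1·m)] + -29
       = -11·m + 136 = 191
⇒ m = -5.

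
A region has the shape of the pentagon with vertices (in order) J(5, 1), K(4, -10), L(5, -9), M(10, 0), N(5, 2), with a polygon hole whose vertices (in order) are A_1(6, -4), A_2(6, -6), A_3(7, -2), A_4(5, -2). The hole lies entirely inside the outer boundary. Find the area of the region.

29.5

Outer boundary:
Apply Gauss's area formula: 2A = Σ (x_i·y_{i+1} − x_{i+1}·y_i), indices taken mod 5.
Σ = (-54) + (14) + (90) + (20) + (-5) = 65
Area = |Σ|/2 = 32.5.
Hole:
Apply the surveyor's formula: 2A = Σ (x_i·y_{i+1} − x_{i+1}·y_i), indices taken mod 4.
Cross-terms: -12, 30, -4, -8  ⇒  Σ = 6
Area = |Σ|/2 = 3.
Net area = 32.5 − 3 = 29.5.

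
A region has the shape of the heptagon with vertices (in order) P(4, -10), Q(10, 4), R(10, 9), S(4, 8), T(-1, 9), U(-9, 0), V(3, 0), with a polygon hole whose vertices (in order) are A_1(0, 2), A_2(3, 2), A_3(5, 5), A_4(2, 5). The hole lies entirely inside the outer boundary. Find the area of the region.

Outer boundary:
Cross-terms: 116, 50, 44, 44, 81, 0, -30  ⇒  Σ = 305
Area = |Σ|/2 = 152.5.
Hole:
Apply the shoelace (surveyor's) formula: 2A = Σ (x_i·y_{i+1} − x_{i+1}·y_i), indices taken mod 4.
Σ = (-6) + (5) + (15) + (4) = 18
Area = |Σ|/2 = 9.
Net area = 152.5 − 9 = 143.5.

143.5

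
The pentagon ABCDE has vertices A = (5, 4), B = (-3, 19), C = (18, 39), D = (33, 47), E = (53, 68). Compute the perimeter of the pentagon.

172

|AB| = √((-8)² + (15)²) = √289 = 17
|BC| = √((21)² + (20)²) = √841 = 29
|CD| = √((15)² + (8)²) = √289 = 17
|DE| = √((20)² + (21)²) = √841 = 29
|EA| = √((-48)² + (-64)²) = √6400 = 80
Perimeter = 17 + 29 + 17 + 29 + 80 = 172.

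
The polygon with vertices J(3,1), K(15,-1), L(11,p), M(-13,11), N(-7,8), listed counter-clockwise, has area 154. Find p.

9

The doubled signed area Σ (x_i y_{i+1} − x_{i+1} y_i) is linear in p.
With p=0 it equals 56; the coefficient of p is 28 (from the two edges through L).
So 28·p + 56 = 2·154 = 308 ⇒ p = 9.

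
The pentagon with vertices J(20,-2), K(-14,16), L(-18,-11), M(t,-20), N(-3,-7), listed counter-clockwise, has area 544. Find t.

-23

Write out the shoelace sum; only the two edges meeting at M involve t:
2·Area = [((-18)·(-20) − t·(-11)) + (t·(-7) − (-3)·(-20))] + 880
       = 4·t + 1180 = 1088
⇒ t = -23.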